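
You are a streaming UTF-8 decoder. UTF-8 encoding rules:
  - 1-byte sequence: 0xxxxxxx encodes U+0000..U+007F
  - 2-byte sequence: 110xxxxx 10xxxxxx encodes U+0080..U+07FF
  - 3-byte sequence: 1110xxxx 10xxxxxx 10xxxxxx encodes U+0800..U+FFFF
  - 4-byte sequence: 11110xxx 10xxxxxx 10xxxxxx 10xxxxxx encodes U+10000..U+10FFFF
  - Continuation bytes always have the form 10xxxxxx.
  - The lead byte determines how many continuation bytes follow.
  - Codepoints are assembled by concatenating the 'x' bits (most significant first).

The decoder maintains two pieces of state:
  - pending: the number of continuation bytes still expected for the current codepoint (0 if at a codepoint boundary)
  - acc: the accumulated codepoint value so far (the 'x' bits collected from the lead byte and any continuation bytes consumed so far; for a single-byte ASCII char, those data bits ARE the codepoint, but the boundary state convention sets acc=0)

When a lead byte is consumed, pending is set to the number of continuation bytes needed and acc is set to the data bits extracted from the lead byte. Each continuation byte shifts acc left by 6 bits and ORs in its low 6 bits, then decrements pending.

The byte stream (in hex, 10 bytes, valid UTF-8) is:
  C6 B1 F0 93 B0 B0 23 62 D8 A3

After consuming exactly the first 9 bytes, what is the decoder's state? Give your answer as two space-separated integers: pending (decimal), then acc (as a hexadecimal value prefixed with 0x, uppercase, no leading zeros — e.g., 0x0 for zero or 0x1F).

Answer: 1 0x18

Derivation:
Byte[0]=C6: 2-byte lead. pending=1, acc=0x6
Byte[1]=B1: continuation. acc=(acc<<6)|0x31=0x1B1, pending=0
Byte[2]=F0: 4-byte lead. pending=3, acc=0x0
Byte[3]=93: continuation. acc=(acc<<6)|0x13=0x13, pending=2
Byte[4]=B0: continuation. acc=(acc<<6)|0x30=0x4F0, pending=1
Byte[5]=B0: continuation. acc=(acc<<6)|0x30=0x13C30, pending=0
Byte[6]=23: 1-byte. pending=0, acc=0x0
Byte[7]=62: 1-byte. pending=0, acc=0x0
Byte[8]=D8: 2-byte lead. pending=1, acc=0x18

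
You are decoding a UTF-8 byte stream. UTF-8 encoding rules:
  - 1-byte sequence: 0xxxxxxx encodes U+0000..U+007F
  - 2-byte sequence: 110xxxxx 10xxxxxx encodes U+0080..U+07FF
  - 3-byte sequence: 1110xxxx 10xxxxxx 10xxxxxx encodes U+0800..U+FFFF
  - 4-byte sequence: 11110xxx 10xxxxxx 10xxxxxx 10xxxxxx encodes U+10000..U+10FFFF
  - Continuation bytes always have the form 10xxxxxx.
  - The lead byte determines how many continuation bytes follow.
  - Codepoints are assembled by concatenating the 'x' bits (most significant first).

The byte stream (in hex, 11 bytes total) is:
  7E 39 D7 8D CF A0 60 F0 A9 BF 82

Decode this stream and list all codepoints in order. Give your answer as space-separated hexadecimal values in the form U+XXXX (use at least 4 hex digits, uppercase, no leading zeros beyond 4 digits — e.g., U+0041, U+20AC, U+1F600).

Byte[0]=7E: 1-byte ASCII. cp=U+007E
Byte[1]=39: 1-byte ASCII. cp=U+0039
Byte[2]=D7: 2-byte lead, need 1 cont bytes. acc=0x17
Byte[3]=8D: continuation. acc=(acc<<6)|0x0D=0x5CD
Completed: cp=U+05CD (starts at byte 2)
Byte[4]=CF: 2-byte lead, need 1 cont bytes. acc=0xF
Byte[5]=A0: continuation. acc=(acc<<6)|0x20=0x3E0
Completed: cp=U+03E0 (starts at byte 4)
Byte[6]=60: 1-byte ASCII. cp=U+0060
Byte[7]=F0: 4-byte lead, need 3 cont bytes. acc=0x0
Byte[8]=A9: continuation. acc=(acc<<6)|0x29=0x29
Byte[9]=BF: continuation. acc=(acc<<6)|0x3F=0xA7F
Byte[10]=82: continuation. acc=(acc<<6)|0x02=0x29FC2
Completed: cp=U+29FC2 (starts at byte 7)

Answer: U+007E U+0039 U+05CD U+03E0 U+0060 U+29FC2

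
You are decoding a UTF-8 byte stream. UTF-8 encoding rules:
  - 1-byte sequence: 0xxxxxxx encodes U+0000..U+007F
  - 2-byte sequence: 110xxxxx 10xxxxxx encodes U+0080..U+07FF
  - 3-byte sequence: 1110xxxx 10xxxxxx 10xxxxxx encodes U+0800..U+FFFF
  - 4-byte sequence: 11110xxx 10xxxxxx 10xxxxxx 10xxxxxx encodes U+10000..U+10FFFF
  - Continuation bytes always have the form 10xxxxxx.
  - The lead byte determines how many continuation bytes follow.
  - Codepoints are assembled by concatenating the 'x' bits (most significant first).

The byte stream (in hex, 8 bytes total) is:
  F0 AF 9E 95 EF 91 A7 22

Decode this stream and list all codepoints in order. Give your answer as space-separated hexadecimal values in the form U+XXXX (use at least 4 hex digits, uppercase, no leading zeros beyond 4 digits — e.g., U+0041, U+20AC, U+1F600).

Byte[0]=F0: 4-byte lead, need 3 cont bytes. acc=0x0
Byte[1]=AF: continuation. acc=(acc<<6)|0x2F=0x2F
Byte[2]=9E: continuation. acc=(acc<<6)|0x1E=0xBDE
Byte[3]=95: continuation. acc=(acc<<6)|0x15=0x2F795
Completed: cp=U+2F795 (starts at byte 0)
Byte[4]=EF: 3-byte lead, need 2 cont bytes. acc=0xF
Byte[5]=91: continuation. acc=(acc<<6)|0x11=0x3D1
Byte[6]=A7: continuation. acc=(acc<<6)|0x27=0xF467
Completed: cp=U+F467 (starts at byte 4)
Byte[7]=22: 1-byte ASCII. cp=U+0022

Answer: U+2F795 U+F467 U+0022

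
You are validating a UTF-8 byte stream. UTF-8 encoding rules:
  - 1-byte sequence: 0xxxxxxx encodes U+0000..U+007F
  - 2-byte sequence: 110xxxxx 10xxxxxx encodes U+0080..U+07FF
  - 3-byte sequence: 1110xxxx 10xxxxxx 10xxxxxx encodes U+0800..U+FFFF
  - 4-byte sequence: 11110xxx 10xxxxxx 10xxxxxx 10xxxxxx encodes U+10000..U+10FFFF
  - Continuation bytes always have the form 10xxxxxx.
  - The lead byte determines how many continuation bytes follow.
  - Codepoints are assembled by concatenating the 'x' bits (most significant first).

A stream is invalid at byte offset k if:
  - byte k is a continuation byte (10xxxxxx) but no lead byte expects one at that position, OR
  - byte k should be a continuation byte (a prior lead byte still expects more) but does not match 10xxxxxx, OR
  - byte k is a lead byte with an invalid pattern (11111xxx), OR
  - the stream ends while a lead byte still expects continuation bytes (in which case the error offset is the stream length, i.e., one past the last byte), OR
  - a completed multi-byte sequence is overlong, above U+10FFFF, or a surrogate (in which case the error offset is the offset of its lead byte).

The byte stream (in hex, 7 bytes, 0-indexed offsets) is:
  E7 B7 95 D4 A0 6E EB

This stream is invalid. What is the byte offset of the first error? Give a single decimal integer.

Answer: 7

Derivation:
Byte[0]=E7: 3-byte lead, need 2 cont bytes. acc=0x7
Byte[1]=B7: continuation. acc=(acc<<6)|0x37=0x1F7
Byte[2]=95: continuation. acc=(acc<<6)|0x15=0x7DD5
Completed: cp=U+7DD5 (starts at byte 0)
Byte[3]=D4: 2-byte lead, need 1 cont bytes. acc=0x14
Byte[4]=A0: continuation. acc=(acc<<6)|0x20=0x520
Completed: cp=U+0520 (starts at byte 3)
Byte[5]=6E: 1-byte ASCII. cp=U+006E
Byte[6]=EB: 3-byte lead, need 2 cont bytes. acc=0xB
Byte[7]: stream ended, expected continuation. INVALID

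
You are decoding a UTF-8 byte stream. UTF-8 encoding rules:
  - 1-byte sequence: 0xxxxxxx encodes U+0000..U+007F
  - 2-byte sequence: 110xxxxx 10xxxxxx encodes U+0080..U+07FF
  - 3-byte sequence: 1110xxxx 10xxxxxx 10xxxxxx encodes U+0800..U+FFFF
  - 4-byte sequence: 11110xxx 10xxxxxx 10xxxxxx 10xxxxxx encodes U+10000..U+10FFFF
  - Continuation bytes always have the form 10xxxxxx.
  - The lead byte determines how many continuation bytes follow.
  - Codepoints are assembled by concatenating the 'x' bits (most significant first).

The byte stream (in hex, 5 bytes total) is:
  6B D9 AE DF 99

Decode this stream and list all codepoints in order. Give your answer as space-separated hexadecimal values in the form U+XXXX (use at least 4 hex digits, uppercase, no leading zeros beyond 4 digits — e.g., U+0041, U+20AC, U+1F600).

Answer: U+006B U+066E U+07D9

Derivation:
Byte[0]=6B: 1-byte ASCII. cp=U+006B
Byte[1]=D9: 2-byte lead, need 1 cont bytes. acc=0x19
Byte[2]=AE: continuation. acc=(acc<<6)|0x2E=0x66E
Completed: cp=U+066E (starts at byte 1)
Byte[3]=DF: 2-byte lead, need 1 cont bytes. acc=0x1F
Byte[4]=99: continuation. acc=(acc<<6)|0x19=0x7D9
Completed: cp=U+07D9 (starts at byte 3)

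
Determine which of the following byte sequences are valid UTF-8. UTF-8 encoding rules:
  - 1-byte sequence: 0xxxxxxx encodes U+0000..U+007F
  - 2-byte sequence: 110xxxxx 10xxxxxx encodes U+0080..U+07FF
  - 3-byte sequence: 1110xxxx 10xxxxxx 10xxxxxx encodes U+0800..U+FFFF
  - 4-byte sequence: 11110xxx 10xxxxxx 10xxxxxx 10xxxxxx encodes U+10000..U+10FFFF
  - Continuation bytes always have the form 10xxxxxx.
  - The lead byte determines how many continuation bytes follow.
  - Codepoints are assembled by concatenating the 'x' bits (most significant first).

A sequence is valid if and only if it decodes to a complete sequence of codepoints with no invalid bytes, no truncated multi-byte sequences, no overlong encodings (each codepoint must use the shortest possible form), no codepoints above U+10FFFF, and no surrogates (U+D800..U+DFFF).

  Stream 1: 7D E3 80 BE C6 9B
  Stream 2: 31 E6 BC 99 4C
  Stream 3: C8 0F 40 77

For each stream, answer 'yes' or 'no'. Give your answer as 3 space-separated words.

Stream 1: decodes cleanly. VALID
Stream 2: decodes cleanly. VALID
Stream 3: error at byte offset 1. INVALID

Answer: yes yes no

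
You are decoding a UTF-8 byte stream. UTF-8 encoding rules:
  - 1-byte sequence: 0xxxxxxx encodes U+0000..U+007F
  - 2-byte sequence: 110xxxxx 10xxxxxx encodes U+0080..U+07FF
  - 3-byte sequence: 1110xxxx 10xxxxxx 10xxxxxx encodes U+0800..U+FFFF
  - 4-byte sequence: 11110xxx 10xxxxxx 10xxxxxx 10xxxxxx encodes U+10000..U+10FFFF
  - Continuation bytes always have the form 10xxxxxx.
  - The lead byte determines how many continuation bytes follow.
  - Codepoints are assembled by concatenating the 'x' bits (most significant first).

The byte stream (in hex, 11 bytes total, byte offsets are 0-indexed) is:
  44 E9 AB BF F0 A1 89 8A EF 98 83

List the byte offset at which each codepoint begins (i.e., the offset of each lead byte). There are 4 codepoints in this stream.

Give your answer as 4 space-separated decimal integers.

Byte[0]=44: 1-byte ASCII. cp=U+0044
Byte[1]=E9: 3-byte lead, need 2 cont bytes. acc=0x9
Byte[2]=AB: continuation. acc=(acc<<6)|0x2B=0x26B
Byte[3]=BF: continuation. acc=(acc<<6)|0x3F=0x9AFF
Completed: cp=U+9AFF (starts at byte 1)
Byte[4]=F0: 4-byte lead, need 3 cont bytes. acc=0x0
Byte[5]=A1: continuation. acc=(acc<<6)|0x21=0x21
Byte[6]=89: continuation. acc=(acc<<6)|0x09=0x849
Byte[7]=8A: continuation. acc=(acc<<6)|0x0A=0x2124A
Completed: cp=U+2124A (starts at byte 4)
Byte[8]=EF: 3-byte lead, need 2 cont bytes. acc=0xF
Byte[9]=98: continuation. acc=(acc<<6)|0x18=0x3D8
Byte[10]=83: continuation. acc=(acc<<6)|0x03=0xF603
Completed: cp=U+F603 (starts at byte 8)

Answer: 0 1 4 8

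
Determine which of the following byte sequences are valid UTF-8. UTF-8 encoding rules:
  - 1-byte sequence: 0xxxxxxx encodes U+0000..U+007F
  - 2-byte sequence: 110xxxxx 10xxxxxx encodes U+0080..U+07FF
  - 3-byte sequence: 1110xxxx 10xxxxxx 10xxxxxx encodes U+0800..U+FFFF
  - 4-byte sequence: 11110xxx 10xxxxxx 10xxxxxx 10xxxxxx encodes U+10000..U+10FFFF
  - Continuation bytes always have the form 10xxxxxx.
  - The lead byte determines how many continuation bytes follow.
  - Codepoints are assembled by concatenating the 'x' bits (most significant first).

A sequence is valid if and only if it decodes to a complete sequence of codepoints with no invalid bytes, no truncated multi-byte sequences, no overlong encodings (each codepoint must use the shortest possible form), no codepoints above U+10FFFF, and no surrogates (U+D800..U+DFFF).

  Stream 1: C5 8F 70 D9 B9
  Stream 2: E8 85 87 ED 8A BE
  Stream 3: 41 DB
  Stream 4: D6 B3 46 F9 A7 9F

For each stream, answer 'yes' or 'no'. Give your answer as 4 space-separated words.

Answer: yes yes no no

Derivation:
Stream 1: decodes cleanly. VALID
Stream 2: decodes cleanly. VALID
Stream 3: error at byte offset 2. INVALID
Stream 4: error at byte offset 3. INVALID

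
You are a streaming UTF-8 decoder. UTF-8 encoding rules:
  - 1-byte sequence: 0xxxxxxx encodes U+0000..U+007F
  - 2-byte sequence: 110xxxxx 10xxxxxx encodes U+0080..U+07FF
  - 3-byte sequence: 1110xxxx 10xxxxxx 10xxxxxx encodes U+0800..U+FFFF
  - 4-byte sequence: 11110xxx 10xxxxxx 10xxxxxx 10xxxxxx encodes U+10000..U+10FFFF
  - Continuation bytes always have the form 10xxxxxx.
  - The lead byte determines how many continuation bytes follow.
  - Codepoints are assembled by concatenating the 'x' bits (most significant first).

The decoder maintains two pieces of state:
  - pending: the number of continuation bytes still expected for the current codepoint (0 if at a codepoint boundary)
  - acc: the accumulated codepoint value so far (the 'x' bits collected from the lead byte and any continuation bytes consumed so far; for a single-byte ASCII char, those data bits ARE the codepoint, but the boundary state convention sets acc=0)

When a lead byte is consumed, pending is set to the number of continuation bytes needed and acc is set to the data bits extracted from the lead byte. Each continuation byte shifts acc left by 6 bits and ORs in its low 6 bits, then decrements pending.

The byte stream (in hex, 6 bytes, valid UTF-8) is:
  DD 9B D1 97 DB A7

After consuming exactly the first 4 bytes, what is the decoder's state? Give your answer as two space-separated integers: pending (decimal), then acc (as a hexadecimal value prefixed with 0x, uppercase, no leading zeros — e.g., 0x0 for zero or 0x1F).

Answer: 0 0x457

Derivation:
Byte[0]=DD: 2-byte lead. pending=1, acc=0x1D
Byte[1]=9B: continuation. acc=(acc<<6)|0x1B=0x75B, pending=0
Byte[2]=D1: 2-byte lead. pending=1, acc=0x11
Byte[3]=97: continuation. acc=(acc<<6)|0x17=0x457, pending=0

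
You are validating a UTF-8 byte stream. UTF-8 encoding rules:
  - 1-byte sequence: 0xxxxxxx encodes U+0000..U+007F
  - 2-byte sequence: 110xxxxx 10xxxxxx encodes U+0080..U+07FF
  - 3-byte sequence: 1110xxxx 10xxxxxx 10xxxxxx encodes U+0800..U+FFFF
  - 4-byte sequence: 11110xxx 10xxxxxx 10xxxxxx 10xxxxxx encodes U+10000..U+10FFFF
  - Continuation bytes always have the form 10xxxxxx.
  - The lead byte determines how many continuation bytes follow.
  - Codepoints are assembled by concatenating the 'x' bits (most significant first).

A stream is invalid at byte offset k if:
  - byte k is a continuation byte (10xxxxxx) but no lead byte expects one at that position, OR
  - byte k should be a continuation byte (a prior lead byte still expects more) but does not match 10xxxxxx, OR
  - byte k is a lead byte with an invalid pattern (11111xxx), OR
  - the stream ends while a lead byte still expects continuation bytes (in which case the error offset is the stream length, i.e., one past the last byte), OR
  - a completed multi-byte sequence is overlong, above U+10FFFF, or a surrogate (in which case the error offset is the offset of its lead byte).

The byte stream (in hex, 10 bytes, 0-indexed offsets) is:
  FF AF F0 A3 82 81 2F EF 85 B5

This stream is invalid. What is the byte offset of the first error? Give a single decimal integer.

Byte[0]=FF: INVALID lead byte (not 0xxx/110x/1110/11110)

Answer: 0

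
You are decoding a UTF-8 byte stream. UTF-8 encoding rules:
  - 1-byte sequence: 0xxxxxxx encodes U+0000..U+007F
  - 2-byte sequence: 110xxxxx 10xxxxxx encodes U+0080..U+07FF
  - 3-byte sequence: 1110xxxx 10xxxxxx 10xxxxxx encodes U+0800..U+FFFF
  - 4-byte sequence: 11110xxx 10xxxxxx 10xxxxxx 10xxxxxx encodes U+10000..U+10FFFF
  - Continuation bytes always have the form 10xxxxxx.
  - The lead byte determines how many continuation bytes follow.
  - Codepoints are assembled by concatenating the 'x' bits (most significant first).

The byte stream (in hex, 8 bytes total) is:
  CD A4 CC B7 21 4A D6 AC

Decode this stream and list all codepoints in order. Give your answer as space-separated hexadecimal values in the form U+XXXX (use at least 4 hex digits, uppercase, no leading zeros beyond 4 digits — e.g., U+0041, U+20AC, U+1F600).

Byte[0]=CD: 2-byte lead, need 1 cont bytes. acc=0xD
Byte[1]=A4: continuation. acc=(acc<<6)|0x24=0x364
Completed: cp=U+0364 (starts at byte 0)
Byte[2]=CC: 2-byte lead, need 1 cont bytes. acc=0xC
Byte[3]=B7: continuation. acc=(acc<<6)|0x37=0x337
Completed: cp=U+0337 (starts at byte 2)
Byte[4]=21: 1-byte ASCII. cp=U+0021
Byte[5]=4A: 1-byte ASCII. cp=U+004A
Byte[6]=D6: 2-byte lead, need 1 cont bytes. acc=0x16
Byte[7]=AC: continuation. acc=(acc<<6)|0x2C=0x5AC
Completed: cp=U+05AC (starts at byte 6)

Answer: U+0364 U+0337 U+0021 U+004A U+05AC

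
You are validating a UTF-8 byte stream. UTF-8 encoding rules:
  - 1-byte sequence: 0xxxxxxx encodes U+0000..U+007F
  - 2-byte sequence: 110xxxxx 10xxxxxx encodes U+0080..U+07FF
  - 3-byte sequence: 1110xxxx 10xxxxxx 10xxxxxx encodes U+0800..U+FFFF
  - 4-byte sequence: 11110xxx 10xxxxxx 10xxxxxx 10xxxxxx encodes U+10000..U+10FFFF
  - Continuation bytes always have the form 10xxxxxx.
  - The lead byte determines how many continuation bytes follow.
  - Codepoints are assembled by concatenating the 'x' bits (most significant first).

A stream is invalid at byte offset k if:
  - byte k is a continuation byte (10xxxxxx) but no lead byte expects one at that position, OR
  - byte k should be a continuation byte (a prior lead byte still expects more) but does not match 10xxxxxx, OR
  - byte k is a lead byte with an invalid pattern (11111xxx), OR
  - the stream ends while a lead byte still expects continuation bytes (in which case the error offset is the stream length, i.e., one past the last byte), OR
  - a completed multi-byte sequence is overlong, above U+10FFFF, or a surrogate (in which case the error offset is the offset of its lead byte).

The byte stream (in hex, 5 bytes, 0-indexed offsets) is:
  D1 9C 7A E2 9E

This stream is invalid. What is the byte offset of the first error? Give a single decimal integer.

Answer: 5

Derivation:
Byte[0]=D1: 2-byte lead, need 1 cont bytes. acc=0x11
Byte[1]=9C: continuation. acc=(acc<<6)|0x1C=0x45C
Completed: cp=U+045C (starts at byte 0)
Byte[2]=7A: 1-byte ASCII. cp=U+007A
Byte[3]=E2: 3-byte lead, need 2 cont bytes. acc=0x2
Byte[4]=9E: continuation. acc=(acc<<6)|0x1E=0x9E
Byte[5]: stream ended, expected continuation. INVALID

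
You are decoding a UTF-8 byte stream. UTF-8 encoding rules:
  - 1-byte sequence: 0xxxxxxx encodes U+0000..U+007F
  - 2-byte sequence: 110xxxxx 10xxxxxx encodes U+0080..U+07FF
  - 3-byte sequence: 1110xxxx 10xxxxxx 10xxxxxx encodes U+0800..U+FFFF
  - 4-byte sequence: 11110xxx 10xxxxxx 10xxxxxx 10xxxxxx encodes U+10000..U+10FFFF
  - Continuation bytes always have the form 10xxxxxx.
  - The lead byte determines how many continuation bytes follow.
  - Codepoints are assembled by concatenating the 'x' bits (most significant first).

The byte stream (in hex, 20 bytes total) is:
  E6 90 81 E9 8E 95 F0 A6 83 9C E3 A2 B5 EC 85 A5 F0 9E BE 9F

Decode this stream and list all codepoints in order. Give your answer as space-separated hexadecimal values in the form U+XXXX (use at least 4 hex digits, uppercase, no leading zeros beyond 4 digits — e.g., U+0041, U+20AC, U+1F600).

Byte[0]=E6: 3-byte lead, need 2 cont bytes. acc=0x6
Byte[1]=90: continuation. acc=(acc<<6)|0x10=0x190
Byte[2]=81: continuation. acc=(acc<<6)|0x01=0x6401
Completed: cp=U+6401 (starts at byte 0)
Byte[3]=E9: 3-byte lead, need 2 cont bytes. acc=0x9
Byte[4]=8E: continuation. acc=(acc<<6)|0x0E=0x24E
Byte[5]=95: continuation. acc=(acc<<6)|0x15=0x9395
Completed: cp=U+9395 (starts at byte 3)
Byte[6]=F0: 4-byte lead, need 3 cont bytes. acc=0x0
Byte[7]=A6: continuation. acc=(acc<<6)|0x26=0x26
Byte[8]=83: continuation. acc=(acc<<6)|0x03=0x983
Byte[9]=9C: continuation. acc=(acc<<6)|0x1C=0x260DC
Completed: cp=U+260DC (starts at byte 6)
Byte[10]=E3: 3-byte lead, need 2 cont bytes. acc=0x3
Byte[11]=A2: continuation. acc=(acc<<6)|0x22=0xE2
Byte[12]=B5: continuation. acc=(acc<<6)|0x35=0x38B5
Completed: cp=U+38B5 (starts at byte 10)
Byte[13]=EC: 3-byte lead, need 2 cont bytes. acc=0xC
Byte[14]=85: continuation. acc=(acc<<6)|0x05=0x305
Byte[15]=A5: continuation. acc=(acc<<6)|0x25=0xC165
Completed: cp=U+C165 (starts at byte 13)
Byte[16]=F0: 4-byte lead, need 3 cont bytes. acc=0x0
Byte[17]=9E: continuation. acc=(acc<<6)|0x1E=0x1E
Byte[18]=BE: continuation. acc=(acc<<6)|0x3E=0x7BE
Byte[19]=9F: continuation. acc=(acc<<6)|0x1F=0x1EF9F
Completed: cp=U+1EF9F (starts at byte 16)

Answer: U+6401 U+9395 U+260DC U+38B5 U+C165 U+1EF9F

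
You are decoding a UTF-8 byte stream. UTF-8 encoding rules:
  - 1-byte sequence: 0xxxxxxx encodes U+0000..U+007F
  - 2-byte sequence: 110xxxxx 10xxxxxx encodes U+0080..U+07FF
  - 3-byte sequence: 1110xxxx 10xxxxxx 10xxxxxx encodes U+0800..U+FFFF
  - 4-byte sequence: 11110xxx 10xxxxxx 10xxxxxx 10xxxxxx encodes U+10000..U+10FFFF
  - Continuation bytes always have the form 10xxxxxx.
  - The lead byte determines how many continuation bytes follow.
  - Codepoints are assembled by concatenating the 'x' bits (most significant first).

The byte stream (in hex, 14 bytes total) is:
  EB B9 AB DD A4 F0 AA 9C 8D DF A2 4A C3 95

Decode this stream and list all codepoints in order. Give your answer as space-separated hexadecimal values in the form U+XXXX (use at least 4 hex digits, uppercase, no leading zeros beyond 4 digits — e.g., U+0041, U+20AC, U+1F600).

Byte[0]=EB: 3-byte lead, need 2 cont bytes. acc=0xB
Byte[1]=B9: continuation. acc=(acc<<6)|0x39=0x2F9
Byte[2]=AB: continuation. acc=(acc<<6)|0x2B=0xBE6B
Completed: cp=U+BE6B (starts at byte 0)
Byte[3]=DD: 2-byte lead, need 1 cont bytes. acc=0x1D
Byte[4]=A4: continuation. acc=(acc<<6)|0x24=0x764
Completed: cp=U+0764 (starts at byte 3)
Byte[5]=F0: 4-byte lead, need 3 cont bytes. acc=0x0
Byte[6]=AA: continuation. acc=(acc<<6)|0x2A=0x2A
Byte[7]=9C: continuation. acc=(acc<<6)|0x1C=0xA9C
Byte[8]=8D: continuation. acc=(acc<<6)|0x0D=0x2A70D
Completed: cp=U+2A70D (starts at byte 5)
Byte[9]=DF: 2-byte lead, need 1 cont bytes. acc=0x1F
Byte[10]=A2: continuation. acc=(acc<<6)|0x22=0x7E2
Completed: cp=U+07E2 (starts at byte 9)
Byte[11]=4A: 1-byte ASCII. cp=U+004A
Byte[12]=C3: 2-byte lead, need 1 cont bytes. acc=0x3
Byte[13]=95: continuation. acc=(acc<<6)|0x15=0xD5
Completed: cp=U+00D5 (starts at byte 12)

Answer: U+BE6B U+0764 U+2A70D U+07E2 U+004A U+00D5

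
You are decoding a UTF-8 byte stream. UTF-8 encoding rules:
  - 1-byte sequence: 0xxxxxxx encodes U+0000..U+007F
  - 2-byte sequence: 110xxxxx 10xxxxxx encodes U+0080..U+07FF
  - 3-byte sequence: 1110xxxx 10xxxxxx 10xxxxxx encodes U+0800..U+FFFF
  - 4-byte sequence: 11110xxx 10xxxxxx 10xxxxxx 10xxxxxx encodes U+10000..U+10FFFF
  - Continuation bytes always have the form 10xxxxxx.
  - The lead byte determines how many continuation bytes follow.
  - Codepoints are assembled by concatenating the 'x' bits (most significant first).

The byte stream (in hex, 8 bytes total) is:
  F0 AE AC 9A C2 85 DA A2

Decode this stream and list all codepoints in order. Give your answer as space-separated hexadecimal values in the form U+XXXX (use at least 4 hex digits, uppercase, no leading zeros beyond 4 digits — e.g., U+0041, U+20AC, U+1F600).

Answer: U+2EB1A U+0085 U+06A2

Derivation:
Byte[0]=F0: 4-byte lead, need 3 cont bytes. acc=0x0
Byte[1]=AE: continuation. acc=(acc<<6)|0x2E=0x2E
Byte[2]=AC: continuation. acc=(acc<<6)|0x2C=0xBAC
Byte[3]=9A: continuation. acc=(acc<<6)|0x1A=0x2EB1A
Completed: cp=U+2EB1A (starts at byte 0)
Byte[4]=C2: 2-byte lead, need 1 cont bytes. acc=0x2
Byte[5]=85: continuation. acc=(acc<<6)|0x05=0x85
Completed: cp=U+0085 (starts at byte 4)
Byte[6]=DA: 2-byte lead, need 1 cont bytes. acc=0x1A
Byte[7]=A2: continuation. acc=(acc<<6)|0x22=0x6A2
Completed: cp=U+06A2 (starts at byte 6)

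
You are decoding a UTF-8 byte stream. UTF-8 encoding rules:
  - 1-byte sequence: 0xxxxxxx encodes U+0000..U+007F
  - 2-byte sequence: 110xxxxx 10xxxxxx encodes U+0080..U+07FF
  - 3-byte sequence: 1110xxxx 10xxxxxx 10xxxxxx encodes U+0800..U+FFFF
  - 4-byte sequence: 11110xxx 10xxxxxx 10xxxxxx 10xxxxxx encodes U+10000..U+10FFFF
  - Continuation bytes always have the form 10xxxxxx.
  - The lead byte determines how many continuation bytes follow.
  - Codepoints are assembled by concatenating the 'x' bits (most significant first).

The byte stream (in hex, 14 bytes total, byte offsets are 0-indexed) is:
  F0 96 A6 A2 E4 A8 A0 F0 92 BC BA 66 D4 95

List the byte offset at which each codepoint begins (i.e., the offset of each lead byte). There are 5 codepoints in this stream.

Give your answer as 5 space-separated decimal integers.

Answer: 0 4 7 11 12

Derivation:
Byte[0]=F0: 4-byte lead, need 3 cont bytes. acc=0x0
Byte[1]=96: continuation. acc=(acc<<6)|0x16=0x16
Byte[2]=A6: continuation. acc=(acc<<6)|0x26=0x5A6
Byte[3]=A2: continuation. acc=(acc<<6)|0x22=0x169A2
Completed: cp=U+169A2 (starts at byte 0)
Byte[4]=E4: 3-byte lead, need 2 cont bytes. acc=0x4
Byte[5]=A8: continuation. acc=(acc<<6)|0x28=0x128
Byte[6]=A0: continuation. acc=(acc<<6)|0x20=0x4A20
Completed: cp=U+4A20 (starts at byte 4)
Byte[7]=F0: 4-byte lead, need 3 cont bytes. acc=0x0
Byte[8]=92: continuation. acc=(acc<<6)|0x12=0x12
Byte[9]=BC: continuation. acc=(acc<<6)|0x3C=0x4BC
Byte[10]=BA: continuation. acc=(acc<<6)|0x3A=0x12F3A
Completed: cp=U+12F3A (starts at byte 7)
Byte[11]=66: 1-byte ASCII. cp=U+0066
Byte[12]=D4: 2-byte lead, need 1 cont bytes. acc=0x14
Byte[13]=95: continuation. acc=(acc<<6)|0x15=0x515
Completed: cp=U+0515 (starts at byte 12)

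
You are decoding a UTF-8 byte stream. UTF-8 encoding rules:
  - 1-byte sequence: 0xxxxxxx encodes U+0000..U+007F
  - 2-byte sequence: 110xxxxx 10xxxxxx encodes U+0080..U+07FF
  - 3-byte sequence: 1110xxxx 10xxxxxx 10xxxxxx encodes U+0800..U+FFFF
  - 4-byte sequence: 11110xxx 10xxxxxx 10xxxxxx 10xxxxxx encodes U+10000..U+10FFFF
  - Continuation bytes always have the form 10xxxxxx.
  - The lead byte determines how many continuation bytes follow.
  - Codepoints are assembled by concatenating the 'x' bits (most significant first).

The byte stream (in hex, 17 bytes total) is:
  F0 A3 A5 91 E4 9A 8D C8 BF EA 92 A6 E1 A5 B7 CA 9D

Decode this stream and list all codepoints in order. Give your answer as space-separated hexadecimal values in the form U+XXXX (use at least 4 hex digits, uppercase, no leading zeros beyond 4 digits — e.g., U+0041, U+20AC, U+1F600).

Byte[0]=F0: 4-byte lead, need 3 cont bytes. acc=0x0
Byte[1]=A3: continuation. acc=(acc<<6)|0x23=0x23
Byte[2]=A5: continuation. acc=(acc<<6)|0x25=0x8E5
Byte[3]=91: continuation. acc=(acc<<6)|0x11=0x23951
Completed: cp=U+23951 (starts at byte 0)
Byte[4]=E4: 3-byte lead, need 2 cont bytes. acc=0x4
Byte[5]=9A: continuation. acc=(acc<<6)|0x1A=0x11A
Byte[6]=8D: continuation. acc=(acc<<6)|0x0D=0x468D
Completed: cp=U+468D (starts at byte 4)
Byte[7]=C8: 2-byte lead, need 1 cont bytes. acc=0x8
Byte[8]=BF: continuation. acc=(acc<<6)|0x3F=0x23F
Completed: cp=U+023F (starts at byte 7)
Byte[9]=EA: 3-byte lead, need 2 cont bytes. acc=0xA
Byte[10]=92: continuation. acc=(acc<<6)|0x12=0x292
Byte[11]=A6: continuation. acc=(acc<<6)|0x26=0xA4A6
Completed: cp=U+A4A6 (starts at byte 9)
Byte[12]=E1: 3-byte lead, need 2 cont bytes. acc=0x1
Byte[13]=A5: continuation. acc=(acc<<6)|0x25=0x65
Byte[14]=B7: continuation. acc=(acc<<6)|0x37=0x1977
Completed: cp=U+1977 (starts at byte 12)
Byte[15]=CA: 2-byte lead, need 1 cont bytes. acc=0xA
Byte[16]=9D: continuation. acc=(acc<<6)|0x1D=0x29D
Completed: cp=U+029D (starts at byte 15)

Answer: U+23951 U+468D U+023F U+A4A6 U+1977 U+029D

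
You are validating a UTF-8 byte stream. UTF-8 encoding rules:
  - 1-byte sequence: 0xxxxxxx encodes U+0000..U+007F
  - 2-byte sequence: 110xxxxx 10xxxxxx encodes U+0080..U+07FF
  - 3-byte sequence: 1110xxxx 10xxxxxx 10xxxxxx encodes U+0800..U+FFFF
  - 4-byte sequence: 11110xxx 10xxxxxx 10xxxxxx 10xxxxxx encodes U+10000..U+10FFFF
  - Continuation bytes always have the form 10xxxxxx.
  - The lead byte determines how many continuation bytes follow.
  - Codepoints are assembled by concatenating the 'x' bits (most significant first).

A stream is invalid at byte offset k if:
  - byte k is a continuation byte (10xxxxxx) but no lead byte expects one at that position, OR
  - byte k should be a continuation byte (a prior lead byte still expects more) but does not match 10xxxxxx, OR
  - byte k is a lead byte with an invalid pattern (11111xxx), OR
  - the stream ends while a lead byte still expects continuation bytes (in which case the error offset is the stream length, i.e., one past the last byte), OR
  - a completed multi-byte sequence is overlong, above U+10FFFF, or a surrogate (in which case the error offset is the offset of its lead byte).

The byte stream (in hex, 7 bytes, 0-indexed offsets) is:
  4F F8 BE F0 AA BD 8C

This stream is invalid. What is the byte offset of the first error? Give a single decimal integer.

Answer: 1

Derivation:
Byte[0]=4F: 1-byte ASCII. cp=U+004F
Byte[1]=F8: INVALID lead byte (not 0xxx/110x/1110/11110)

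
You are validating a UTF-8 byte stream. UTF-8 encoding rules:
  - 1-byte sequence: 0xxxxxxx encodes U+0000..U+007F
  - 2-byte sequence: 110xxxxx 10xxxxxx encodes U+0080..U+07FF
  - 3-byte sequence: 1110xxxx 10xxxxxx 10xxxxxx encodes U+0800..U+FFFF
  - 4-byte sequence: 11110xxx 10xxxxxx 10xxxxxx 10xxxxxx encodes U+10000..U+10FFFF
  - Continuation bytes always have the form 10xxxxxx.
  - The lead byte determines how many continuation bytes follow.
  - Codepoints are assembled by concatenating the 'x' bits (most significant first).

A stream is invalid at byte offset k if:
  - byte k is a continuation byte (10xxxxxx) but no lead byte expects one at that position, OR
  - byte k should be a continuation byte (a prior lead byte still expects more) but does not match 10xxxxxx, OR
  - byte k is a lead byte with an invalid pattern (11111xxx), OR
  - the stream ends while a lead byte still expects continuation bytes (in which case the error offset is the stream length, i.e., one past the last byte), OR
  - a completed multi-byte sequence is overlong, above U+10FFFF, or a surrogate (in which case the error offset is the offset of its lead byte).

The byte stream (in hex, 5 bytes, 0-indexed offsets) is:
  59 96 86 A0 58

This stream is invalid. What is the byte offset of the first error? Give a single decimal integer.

Answer: 1

Derivation:
Byte[0]=59: 1-byte ASCII. cp=U+0059
Byte[1]=96: INVALID lead byte (not 0xxx/110x/1110/11110)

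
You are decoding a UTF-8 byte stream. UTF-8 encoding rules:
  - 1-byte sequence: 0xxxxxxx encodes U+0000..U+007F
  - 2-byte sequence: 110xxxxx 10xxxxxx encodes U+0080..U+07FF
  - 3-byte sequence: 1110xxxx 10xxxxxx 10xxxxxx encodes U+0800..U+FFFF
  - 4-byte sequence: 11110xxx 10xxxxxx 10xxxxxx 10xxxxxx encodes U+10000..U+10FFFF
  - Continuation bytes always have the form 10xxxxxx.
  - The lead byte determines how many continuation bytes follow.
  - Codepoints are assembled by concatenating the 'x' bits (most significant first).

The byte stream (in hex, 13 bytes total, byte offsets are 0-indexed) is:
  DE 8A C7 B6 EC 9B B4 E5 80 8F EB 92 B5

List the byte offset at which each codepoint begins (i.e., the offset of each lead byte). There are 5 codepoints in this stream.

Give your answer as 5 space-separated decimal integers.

Answer: 0 2 4 7 10

Derivation:
Byte[0]=DE: 2-byte lead, need 1 cont bytes. acc=0x1E
Byte[1]=8A: continuation. acc=(acc<<6)|0x0A=0x78A
Completed: cp=U+078A (starts at byte 0)
Byte[2]=C7: 2-byte lead, need 1 cont bytes. acc=0x7
Byte[3]=B6: continuation. acc=(acc<<6)|0x36=0x1F6
Completed: cp=U+01F6 (starts at byte 2)
Byte[4]=EC: 3-byte lead, need 2 cont bytes. acc=0xC
Byte[5]=9B: continuation. acc=(acc<<6)|0x1B=0x31B
Byte[6]=B4: continuation. acc=(acc<<6)|0x34=0xC6F4
Completed: cp=U+C6F4 (starts at byte 4)
Byte[7]=E5: 3-byte lead, need 2 cont bytes. acc=0x5
Byte[8]=80: continuation. acc=(acc<<6)|0x00=0x140
Byte[9]=8F: continuation. acc=(acc<<6)|0x0F=0x500F
Completed: cp=U+500F (starts at byte 7)
Byte[10]=EB: 3-byte lead, need 2 cont bytes. acc=0xB
Byte[11]=92: continuation. acc=(acc<<6)|0x12=0x2D2
Byte[12]=B5: continuation. acc=(acc<<6)|0x35=0xB4B5
Completed: cp=U+B4B5 (starts at byte 10)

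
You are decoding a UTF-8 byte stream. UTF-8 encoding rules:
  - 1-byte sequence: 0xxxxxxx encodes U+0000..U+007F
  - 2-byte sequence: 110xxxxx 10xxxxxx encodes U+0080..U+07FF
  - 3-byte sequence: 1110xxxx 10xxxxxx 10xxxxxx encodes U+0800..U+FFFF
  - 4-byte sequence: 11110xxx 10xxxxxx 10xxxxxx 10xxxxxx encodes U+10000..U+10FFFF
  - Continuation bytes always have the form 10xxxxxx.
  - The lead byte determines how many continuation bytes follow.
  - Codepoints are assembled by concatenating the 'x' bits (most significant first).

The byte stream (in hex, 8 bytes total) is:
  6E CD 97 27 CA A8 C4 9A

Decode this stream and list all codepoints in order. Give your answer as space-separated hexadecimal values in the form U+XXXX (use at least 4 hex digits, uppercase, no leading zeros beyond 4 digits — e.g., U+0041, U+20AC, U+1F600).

Byte[0]=6E: 1-byte ASCII. cp=U+006E
Byte[1]=CD: 2-byte lead, need 1 cont bytes. acc=0xD
Byte[2]=97: continuation. acc=(acc<<6)|0x17=0x357
Completed: cp=U+0357 (starts at byte 1)
Byte[3]=27: 1-byte ASCII. cp=U+0027
Byte[4]=CA: 2-byte lead, need 1 cont bytes. acc=0xA
Byte[5]=A8: continuation. acc=(acc<<6)|0x28=0x2A8
Completed: cp=U+02A8 (starts at byte 4)
Byte[6]=C4: 2-byte lead, need 1 cont bytes. acc=0x4
Byte[7]=9A: continuation. acc=(acc<<6)|0x1A=0x11A
Completed: cp=U+011A (starts at byte 6)

Answer: U+006E U+0357 U+0027 U+02A8 U+011A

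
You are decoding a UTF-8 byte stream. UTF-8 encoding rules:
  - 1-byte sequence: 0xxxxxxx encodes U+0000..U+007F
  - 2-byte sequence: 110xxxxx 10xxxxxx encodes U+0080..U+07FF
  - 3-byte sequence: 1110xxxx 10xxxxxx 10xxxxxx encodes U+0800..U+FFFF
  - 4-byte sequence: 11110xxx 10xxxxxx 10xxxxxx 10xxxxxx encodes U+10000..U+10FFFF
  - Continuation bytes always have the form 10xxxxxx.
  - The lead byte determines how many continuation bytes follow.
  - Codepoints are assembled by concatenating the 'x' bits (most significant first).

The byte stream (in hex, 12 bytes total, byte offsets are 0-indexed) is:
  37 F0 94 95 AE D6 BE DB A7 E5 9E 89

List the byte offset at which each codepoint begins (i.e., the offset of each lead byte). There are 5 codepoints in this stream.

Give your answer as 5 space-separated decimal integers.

Answer: 0 1 5 7 9

Derivation:
Byte[0]=37: 1-byte ASCII. cp=U+0037
Byte[1]=F0: 4-byte lead, need 3 cont bytes. acc=0x0
Byte[2]=94: continuation. acc=(acc<<6)|0x14=0x14
Byte[3]=95: continuation. acc=(acc<<6)|0x15=0x515
Byte[4]=AE: continuation. acc=(acc<<6)|0x2E=0x1456E
Completed: cp=U+1456E (starts at byte 1)
Byte[5]=D6: 2-byte lead, need 1 cont bytes. acc=0x16
Byte[6]=BE: continuation. acc=(acc<<6)|0x3E=0x5BE
Completed: cp=U+05BE (starts at byte 5)
Byte[7]=DB: 2-byte lead, need 1 cont bytes. acc=0x1B
Byte[8]=A7: continuation. acc=(acc<<6)|0x27=0x6E7
Completed: cp=U+06E7 (starts at byte 7)
Byte[9]=E5: 3-byte lead, need 2 cont bytes. acc=0x5
Byte[10]=9E: continuation. acc=(acc<<6)|0x1E=0x15E
Byte[11]=89: continuation. acc=(acc<<6)|0x09=0x5789
Completed: cp=U+5789 (starts at byte 9)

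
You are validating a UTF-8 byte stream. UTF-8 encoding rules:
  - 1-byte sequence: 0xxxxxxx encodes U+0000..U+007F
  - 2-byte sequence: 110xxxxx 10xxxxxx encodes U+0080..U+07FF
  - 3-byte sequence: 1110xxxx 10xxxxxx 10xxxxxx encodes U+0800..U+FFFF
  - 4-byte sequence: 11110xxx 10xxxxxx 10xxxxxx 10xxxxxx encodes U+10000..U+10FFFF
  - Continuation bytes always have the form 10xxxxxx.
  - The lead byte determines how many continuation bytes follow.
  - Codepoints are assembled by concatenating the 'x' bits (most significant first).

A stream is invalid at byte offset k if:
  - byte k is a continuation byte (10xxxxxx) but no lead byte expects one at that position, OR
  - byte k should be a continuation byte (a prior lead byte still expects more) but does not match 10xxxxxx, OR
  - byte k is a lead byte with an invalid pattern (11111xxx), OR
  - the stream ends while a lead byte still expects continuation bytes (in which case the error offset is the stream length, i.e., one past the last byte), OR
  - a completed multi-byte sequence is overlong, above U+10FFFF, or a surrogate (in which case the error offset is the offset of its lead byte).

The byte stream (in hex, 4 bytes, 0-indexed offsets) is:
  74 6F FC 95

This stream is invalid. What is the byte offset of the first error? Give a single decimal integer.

Answer: 2

Derivation:
Byte[0]=74: 1-byte ASCII. cp=U+0074
Byte[1]=6F: 1-byte ASCII. cp=U+006F
Byte[2]=FC: INVALID lead byte (not 0xxx/110x/1110/11110)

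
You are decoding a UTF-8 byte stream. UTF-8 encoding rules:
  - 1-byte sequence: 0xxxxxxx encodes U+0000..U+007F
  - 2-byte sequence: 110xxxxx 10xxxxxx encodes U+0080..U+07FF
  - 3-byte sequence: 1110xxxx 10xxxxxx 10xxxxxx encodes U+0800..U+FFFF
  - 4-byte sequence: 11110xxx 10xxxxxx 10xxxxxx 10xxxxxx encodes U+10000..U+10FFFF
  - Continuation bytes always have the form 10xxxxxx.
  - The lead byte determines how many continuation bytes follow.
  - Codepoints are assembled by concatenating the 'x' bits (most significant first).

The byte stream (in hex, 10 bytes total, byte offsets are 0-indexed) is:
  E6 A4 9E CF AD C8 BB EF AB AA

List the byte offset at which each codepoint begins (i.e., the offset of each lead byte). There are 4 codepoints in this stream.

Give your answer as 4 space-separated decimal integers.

Byte[0]=E6: 3-byte lead, need 2 cont bytes. acc=0x6
Byte[1]=A4: continuation. acc=(acc<<6)|0x24=0x1A4
Byte[2]=9E: continuation. acc=(acc<<6)|0x1E=0x691E
Completed: cp=U+691E (starts at byte 0)
Byte[3]=CF: 2-byte lead, need 1 cont bytes. acc=0xF
Byte[4]=AD: continuation. acc=(acc<<6)|0x2D=0x3ED
Completed: cp=U+03ED (starts at byte 3)
Byte[5]=C8: 2-byte lead, need 1 cont bytes. acc=0x8
Byte[6]=BB: continuation. acc=(acc<<6)|0x3B=0x23B
Completed: cp=U+023B (starts at byte 5)
Byte[7]=EF: 3-byte lead, need 2 cont bytes. acc=0xF
Byte[8]=AB: continuation. acc=(acc<<6)|0x2B=0x3EB
Byte[9]=AA: continuation. acc=(acc<<6)|0x2A=0xFAEA
Completed: cp=U+FAEA (starts at byte 7)

Answer: 0 3 5 7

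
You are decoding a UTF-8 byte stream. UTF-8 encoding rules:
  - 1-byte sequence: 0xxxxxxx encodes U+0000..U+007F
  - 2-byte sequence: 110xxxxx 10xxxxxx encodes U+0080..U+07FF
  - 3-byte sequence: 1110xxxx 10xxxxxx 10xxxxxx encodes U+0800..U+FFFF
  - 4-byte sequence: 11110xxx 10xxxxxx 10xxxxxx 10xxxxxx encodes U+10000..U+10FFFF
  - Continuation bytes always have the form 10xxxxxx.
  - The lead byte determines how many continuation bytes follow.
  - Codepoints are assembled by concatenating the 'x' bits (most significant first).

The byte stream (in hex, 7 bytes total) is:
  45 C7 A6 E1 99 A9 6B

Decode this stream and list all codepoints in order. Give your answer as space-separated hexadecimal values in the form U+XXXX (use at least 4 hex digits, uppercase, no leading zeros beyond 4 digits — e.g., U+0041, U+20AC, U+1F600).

Answer: U+0045 U+01E6 U+1669 U+006B

Derivation:
Byte[0]=45: 1-byte ASCII. cp=U+0045
Byte[1]=C7: 2-byte lead, need 1 cont bytes. acc=0x7
Byte[2]=A6: continuation. acc=(acc<<6)|0x26=0x1E6
Completed: cp=U+01E6 (starts at byte 1)
Byte[3]=E1: 3-byte lead, need 2 cont bytes. acc=0x1
Byte[4]=99: continuation. acc=(acc<<6)|0x19=0x59
Byte[5]=A9: continuation. acc=(acc<<6)|0x29=0x1669
Completed: cp=U+1669 (starts at byte 3)
Byte[6]=6B: 1-byte ASCII. cp=U+006B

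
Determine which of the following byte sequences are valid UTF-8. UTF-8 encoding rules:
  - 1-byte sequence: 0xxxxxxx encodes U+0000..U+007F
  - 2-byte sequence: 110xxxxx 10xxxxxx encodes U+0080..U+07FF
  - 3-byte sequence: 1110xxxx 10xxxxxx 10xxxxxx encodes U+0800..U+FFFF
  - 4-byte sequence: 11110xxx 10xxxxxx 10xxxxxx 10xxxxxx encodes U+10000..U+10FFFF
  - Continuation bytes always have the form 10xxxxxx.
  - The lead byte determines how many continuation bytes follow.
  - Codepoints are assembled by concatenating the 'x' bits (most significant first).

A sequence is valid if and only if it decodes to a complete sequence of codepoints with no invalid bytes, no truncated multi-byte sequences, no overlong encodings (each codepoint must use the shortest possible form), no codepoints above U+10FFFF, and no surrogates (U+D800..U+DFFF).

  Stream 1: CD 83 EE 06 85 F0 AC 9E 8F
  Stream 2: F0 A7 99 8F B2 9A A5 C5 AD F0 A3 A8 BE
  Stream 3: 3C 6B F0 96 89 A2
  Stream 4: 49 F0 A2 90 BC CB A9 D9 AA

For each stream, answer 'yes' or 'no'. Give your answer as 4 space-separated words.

Answer: no no yes yes

Derivation:
Stream 1: error at byte offset 3. INVALID
Stream 2: error at byte offset 4. INVALID
Stream 3: decodes cleanly. VALID
Stream 4: decodes cleanly. VALID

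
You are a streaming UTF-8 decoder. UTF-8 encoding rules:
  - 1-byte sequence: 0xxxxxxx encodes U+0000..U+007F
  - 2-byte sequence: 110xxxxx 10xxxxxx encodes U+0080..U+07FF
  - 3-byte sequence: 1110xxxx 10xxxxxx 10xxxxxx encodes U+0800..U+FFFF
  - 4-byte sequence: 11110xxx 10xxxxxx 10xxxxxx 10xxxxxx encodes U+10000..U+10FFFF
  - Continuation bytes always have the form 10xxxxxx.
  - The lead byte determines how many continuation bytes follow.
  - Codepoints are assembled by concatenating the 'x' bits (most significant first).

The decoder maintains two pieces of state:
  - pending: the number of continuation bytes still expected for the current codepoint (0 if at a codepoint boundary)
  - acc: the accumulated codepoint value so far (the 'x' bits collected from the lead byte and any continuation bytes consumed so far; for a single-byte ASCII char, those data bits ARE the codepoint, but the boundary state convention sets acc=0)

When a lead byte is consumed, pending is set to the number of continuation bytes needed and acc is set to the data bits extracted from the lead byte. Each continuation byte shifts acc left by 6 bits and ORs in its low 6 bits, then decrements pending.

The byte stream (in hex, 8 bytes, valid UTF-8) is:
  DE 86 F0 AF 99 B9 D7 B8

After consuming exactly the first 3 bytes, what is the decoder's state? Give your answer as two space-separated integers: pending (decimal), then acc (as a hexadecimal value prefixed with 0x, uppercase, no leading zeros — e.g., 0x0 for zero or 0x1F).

Byte[0]=DE: 2-byte lead. pending=1, acc=0x1E
Byte[1]=86: continuation. acc=(acc<<6)|0x06=0x786, pending=0
Byte[2]=F0: 4-byte lead. pending=3, acc=0x0

Answer: 3 0x0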